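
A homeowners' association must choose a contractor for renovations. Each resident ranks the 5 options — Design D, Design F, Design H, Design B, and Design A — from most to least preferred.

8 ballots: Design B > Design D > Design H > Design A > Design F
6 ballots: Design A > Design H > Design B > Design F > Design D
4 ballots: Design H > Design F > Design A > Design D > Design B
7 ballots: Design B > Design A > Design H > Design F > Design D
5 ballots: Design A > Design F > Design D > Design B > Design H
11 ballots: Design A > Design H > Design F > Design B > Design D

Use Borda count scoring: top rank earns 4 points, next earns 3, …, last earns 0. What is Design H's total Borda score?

97

Borda scores:
  Design D: 8·3 + 6·0 + 4·1 + 7·0 + 5·2 + 11·0 = 38
  Design F: 8·0 + 6·1 + 4·3 + 7·1 + 5·3 + 11·2 = 62
  Design H: 8·2 + 6·3 + 4·4 + 7·2 + 5·0 + 11·3 = 97
  Design B: 8·4 + 6·2 + 4·0 + 7·4 + 5·1 + 11·1 = 88
  Design A: 8·1 + 6·4 + 4·2 + 7·3 + 5·4 + 11·4 = 125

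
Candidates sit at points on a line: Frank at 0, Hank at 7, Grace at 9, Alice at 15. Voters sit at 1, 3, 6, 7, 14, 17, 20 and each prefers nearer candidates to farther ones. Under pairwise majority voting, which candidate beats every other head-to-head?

With single-peaked preferences on a line, the Condorcet winner is the candidate closest to the median voter.
The median voter (position 7) is closest to Hank at 7.
Check: Hank vs Grace — voters closer to Hank: 4 of 7.

Hank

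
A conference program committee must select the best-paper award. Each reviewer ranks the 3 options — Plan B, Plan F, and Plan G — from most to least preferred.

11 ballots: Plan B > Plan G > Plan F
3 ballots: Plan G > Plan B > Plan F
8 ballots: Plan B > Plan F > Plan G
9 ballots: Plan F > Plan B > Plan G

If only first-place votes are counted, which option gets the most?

First-place vote totals:
  Plan B: 19
  Plan F: 9
  Plan G: 3
Plan B has the most first-place votes.

Plan B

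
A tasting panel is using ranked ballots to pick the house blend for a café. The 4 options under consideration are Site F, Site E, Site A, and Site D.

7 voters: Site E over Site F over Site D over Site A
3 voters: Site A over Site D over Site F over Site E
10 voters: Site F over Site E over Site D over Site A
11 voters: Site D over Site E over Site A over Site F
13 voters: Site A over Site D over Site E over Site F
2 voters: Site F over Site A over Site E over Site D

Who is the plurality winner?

Site A

First-place vote totals:
  Site F: 12
  Site E: 7
  Site A: 16
  Site D: 11
Site A has the most first-place votes.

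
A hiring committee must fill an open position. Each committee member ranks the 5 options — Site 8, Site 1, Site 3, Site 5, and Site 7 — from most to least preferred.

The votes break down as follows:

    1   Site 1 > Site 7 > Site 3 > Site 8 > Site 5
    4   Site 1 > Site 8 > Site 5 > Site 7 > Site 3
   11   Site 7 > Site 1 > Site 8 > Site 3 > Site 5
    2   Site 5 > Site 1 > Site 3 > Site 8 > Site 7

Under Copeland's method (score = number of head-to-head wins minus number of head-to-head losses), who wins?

Site 7

Pairwise results:
  Site 8 vs Site 1: Site 1 wins 18–0.
  Site 8 vs Site 3: Site 8 wins 15–3.
  Site 8 vs Site 5: Site 8 wins 16–2.
  Site 8 vs Site 7: Site 7 wins 12–6.
  Site 1 vs Site 3: Site 1 wins 18–0.
  Site 1 vs Site 5: Site 1 wins 16–2.
  Site 1 vs Site 7: Site 7 wins 11–7.
  Site 3 vs Site 5: Site 3 wins 12–6.
  Site 3 vs Site 7: Site 7 wins 16–2.
  Site 5 vs Site 7: Site 7 wins 12–6.
Copeland scores (wins − losses):
  Site 8: 2 − 2 = 0
  Site 1: 3 − 1 = 2
  Site 3: 1 − 3 = -2
  Site 5: 0 − 4 = -4
  Site 7: 4 − 0 = 4
Site 7 has the best Copeland score.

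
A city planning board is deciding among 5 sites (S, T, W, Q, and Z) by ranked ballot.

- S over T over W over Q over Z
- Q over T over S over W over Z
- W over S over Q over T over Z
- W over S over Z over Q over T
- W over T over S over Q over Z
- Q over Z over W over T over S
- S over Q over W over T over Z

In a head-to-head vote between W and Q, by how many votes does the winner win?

Ballots ranking W above Q: 4.
Ballots ranking Q above W: 3.
W wins 4–3, a margin of 1.

1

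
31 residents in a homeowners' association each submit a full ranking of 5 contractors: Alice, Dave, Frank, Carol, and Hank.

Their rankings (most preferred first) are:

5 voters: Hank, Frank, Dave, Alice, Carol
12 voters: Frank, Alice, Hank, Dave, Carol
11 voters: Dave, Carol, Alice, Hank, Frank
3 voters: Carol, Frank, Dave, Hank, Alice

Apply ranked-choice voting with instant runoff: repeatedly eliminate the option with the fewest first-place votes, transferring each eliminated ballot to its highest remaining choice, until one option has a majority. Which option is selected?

Frank

Round 1: Frank 12, Dave 11, Hank 5, Carol 3, Alice 0. Alice has the fewest and is eliminated.
Round 2: Frank 12, Dave 11, Hank 5, Carol 3. Carol has the fewest and is eliminated.
Round 3: Frank 15, Dave 11, Hank 5. Hank has the fewest and is eliminated.
Round 4: Frank 20, Dave 11. Frank has a majority.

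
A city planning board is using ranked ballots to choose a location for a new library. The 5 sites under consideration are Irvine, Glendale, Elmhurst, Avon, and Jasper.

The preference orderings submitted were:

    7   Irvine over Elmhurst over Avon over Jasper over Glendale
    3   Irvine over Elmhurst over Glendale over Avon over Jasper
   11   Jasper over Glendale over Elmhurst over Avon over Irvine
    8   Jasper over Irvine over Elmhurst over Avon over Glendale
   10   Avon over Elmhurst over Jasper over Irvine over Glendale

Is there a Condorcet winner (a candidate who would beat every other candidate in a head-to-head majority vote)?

Yes

Head-to-head results (39 voters total):
Irvine vs Glendale: Irvine wins 28–11.
Irvine vs Elmhurst: Elmhurst wins 21–18.
Irvine vs Avon: Avon wins 21–18.
Irvine vs Jasper: Jasper wins 29–10.
Glendale vs Elmhurst: Elmhurst wins 28–11.
Glendale vs Avon: Avon wins 25–14.
Glendale vs Jasper: Jasper wins 36–3.
Elmhurst vs Avon: Elmhurst wins 29–10.
Elmhurst vs Jasper: Elmhurst wins 20–19.
Avon vs Jasper: Avon wins 20–19.
Elmhurst beats each rival — Irvine (21–18), Glendale (28–11), Avon (29–10), Jasper (20–19) — so Elmhurst is the Condorcet winner.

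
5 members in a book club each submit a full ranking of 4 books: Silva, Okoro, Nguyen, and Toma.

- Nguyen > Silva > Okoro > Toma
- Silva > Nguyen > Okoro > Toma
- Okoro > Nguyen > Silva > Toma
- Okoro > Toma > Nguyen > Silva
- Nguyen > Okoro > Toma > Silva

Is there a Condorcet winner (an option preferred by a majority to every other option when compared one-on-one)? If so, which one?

Head-to-head results (5 voters total):
Silva vs Okoro: Okoro wins 3–2.
Silva vs Nguyen: Nguyen wins 4–1.
Silva vs Toma: Silva wins 3–2.
Okoro vs Nguyen: Nguyen wins 3–2.
Okoro vs Toma: Okoro wins 5–0.
Nguyen vs Toma: Nguyen wins 4–1.
Nguyen beats each rival — Silva (4–1), Okoro (3–2), Toma (4–1) — so Nguyen is the Condorcet winner.

Nguyen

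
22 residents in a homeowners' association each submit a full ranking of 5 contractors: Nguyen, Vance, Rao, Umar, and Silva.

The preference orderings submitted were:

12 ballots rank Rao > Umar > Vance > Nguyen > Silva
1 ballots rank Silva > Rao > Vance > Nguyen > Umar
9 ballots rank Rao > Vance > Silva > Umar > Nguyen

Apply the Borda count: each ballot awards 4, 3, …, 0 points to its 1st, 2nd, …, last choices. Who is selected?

Rao

Borda scores:
  Nguyen: 12·1 + 1 + 9·0 = 13
  Vance: 12·2 + 2 + 9·3 = 53
  Rao: 12·4 + 3 + 9·4 = 87
  Umar: 12·3 + 0 + 9·1 = 45
  Silva: 12·0 + 4 + 9·2 = 22
Rao has the highest total.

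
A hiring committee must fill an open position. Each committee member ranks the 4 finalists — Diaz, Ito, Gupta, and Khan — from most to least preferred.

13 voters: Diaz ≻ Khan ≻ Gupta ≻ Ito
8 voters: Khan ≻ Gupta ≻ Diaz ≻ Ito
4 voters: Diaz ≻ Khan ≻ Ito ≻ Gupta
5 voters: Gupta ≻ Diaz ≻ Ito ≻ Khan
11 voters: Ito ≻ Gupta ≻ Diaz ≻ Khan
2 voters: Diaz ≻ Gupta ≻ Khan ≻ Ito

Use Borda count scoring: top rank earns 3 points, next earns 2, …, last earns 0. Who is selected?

Diaz

Borda scores:
  Diaz: 13·3 + 8·1 + 4·3 + 5·2 + 11·1 + 2·3 = 86
  Ito: 13·0 + 8·0 + 4·1 + 5·1 + 11·3 + 2·0 = 42
  Gupta: 13·1 + 8·2 + 4·0 + 5·3 + 11·2 + 2·2 = 70
  Khan: 13·2 + 8·3 + 4·2 + 5·0 + 11·0 + 2·1 = 60
Diaz has the highest total.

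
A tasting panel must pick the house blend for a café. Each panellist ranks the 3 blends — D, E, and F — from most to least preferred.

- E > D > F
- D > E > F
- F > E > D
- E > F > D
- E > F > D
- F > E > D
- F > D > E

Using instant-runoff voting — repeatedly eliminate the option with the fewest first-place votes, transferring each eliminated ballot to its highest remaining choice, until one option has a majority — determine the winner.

E

Round 1: E 3, F 3, D 1. D has the fewest and is eliminated.
Round 2: E 4, F 3. E has a majority.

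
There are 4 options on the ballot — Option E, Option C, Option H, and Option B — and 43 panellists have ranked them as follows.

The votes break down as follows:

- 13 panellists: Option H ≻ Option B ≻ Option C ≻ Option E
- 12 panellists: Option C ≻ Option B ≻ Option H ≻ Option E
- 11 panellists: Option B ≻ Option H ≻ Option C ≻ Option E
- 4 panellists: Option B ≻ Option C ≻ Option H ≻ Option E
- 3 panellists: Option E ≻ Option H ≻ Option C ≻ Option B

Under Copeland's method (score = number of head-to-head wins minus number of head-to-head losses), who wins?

Option B

Pairwise results:
  Option E vs Option C: Option C wins 40–3.
  Option E vs Option H: Option H wins 40–3.
  Option E vs Option B: Option B wins 40–3.
  Option C vs Option H: Option H wins 27–16.
  Option C vs Option B: Option B wins 28–15.
  Option H vs Option B: Option B wins 27–16.
Copeland scores (wins − losses):
  Option E: 0 − 3 = -3
  Option C: 1 − 2 = -1
  Option H: 2 − 1 = 1
  Option B: 3 − 0 = 3
Option B has the best Copeland score.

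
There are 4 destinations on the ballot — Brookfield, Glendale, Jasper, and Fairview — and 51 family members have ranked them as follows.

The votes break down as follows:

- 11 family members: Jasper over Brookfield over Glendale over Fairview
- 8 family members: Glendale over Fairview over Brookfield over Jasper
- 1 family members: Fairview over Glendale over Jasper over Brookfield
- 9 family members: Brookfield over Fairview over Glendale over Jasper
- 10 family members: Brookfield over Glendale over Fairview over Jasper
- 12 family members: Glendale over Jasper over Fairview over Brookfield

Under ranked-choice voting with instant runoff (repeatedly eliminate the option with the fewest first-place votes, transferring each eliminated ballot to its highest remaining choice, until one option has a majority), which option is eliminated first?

Round 1: Glendale 20, Brookfield 19, Jasper 11, Fairview 1. Fairview has the fewest and is eliminated.
Round 2: Glendale 21, Brookfield 19, Jasper 11. Jasper has the fewest and is eliminated.
Round 3: Brookfield 30, Glendale 21. Brookfield has a majority.

Fairview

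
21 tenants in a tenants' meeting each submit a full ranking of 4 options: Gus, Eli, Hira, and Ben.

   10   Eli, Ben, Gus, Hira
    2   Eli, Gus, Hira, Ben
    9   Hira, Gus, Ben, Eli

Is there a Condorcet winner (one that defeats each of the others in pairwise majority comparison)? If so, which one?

Head-to-head results (21 voters total):
Gus vs Eli: Eli wins 12–9.
Gus vs Hira: Gus wins 12–9.
Gus vs Ben: Gus wins 11–10.
Eli vs Hira: Eli wins 12–9.
Eli vs Ben: Eli wins 12–9.
Hira vs Ben: Hira wins 11–10.
Eli beats each rival — Gus (12–9), Hira (12–9), Ben (12–9) — so Eli is the Condorcet winner.

Eli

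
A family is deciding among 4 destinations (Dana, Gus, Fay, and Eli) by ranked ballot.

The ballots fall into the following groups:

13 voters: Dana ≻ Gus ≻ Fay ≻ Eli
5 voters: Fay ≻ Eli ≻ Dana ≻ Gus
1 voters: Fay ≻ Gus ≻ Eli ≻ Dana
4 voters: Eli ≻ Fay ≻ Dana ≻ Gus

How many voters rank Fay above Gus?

Ballots ranking Fay above Gus: 5+1+4 = 10.
Ballots ranking Gus above Fay: 13.
So 10 of 23 voters prefer Fay to Gus.

10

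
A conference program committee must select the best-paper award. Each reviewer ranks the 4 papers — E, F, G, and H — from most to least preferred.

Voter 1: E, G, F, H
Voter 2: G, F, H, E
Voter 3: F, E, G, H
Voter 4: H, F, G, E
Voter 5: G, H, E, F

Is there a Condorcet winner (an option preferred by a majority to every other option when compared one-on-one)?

Yes

Head-to-head results (5 voters total):
E vs F: F wins 3–2.
E vs G: G wins 3–2.
E vs H: H wins 3–2.
F vs G: G wins 3–2.
F vs H: F wins 3–2.
G vs H: G wins 4–1.
G beats each rival — E (3–2), F (3–2), H (4–1) — so G is the Condorcet winner.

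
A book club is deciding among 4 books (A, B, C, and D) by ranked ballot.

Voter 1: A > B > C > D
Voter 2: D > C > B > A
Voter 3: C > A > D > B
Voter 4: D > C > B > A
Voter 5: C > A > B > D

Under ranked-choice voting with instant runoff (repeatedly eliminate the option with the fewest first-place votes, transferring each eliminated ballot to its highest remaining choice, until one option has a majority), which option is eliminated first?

B

Round 1: C 2, D 2, A 1, B 0. B has the fewest and is eliminated.
Round 2: C 2, D 2, A 1. A has the fewest and is eliminated.
Round 3: C 3, D 2. C has a majority.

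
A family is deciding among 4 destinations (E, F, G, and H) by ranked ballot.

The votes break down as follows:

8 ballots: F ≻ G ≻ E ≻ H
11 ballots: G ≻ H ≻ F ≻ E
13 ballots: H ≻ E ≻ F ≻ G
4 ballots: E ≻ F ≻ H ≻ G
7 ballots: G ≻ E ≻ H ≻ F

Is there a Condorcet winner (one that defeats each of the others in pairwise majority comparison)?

No

Head-to-head results (43 voters total):
E vs F: E wins 24–19.
E vs G: G wins 26–17.
E vs H: H wins 24–19.
F vs G: F wins 25–18.
F vs H: H wins 31–12.
G vs H: G wins 26–17.
No candidate beats all others: E beats F beats G beats E, a majority cycle.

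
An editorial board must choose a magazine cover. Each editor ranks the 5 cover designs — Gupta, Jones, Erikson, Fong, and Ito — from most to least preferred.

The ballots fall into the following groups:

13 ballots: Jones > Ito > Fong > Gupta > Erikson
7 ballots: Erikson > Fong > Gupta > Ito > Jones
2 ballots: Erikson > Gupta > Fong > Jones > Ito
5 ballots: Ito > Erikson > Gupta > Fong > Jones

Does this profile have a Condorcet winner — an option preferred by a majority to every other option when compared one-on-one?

No

Head-to-head results (27 voters total):
Gupta vs Jones: Gupta wins 14–13.
Gupta vs Erikson: Erikson wins 14–13.
Gupta vs Fong: Fong wins 20–7.
Gupta vs Ito: Ito wins 18–9.
Jones vs Erikson: Erikson wins 14–13.
Jones vs Fong: Fong wins 14–13.
Jones vs Ito: Jones wins 15–12.
Erikson vs Fong: Erikson wins 14–13.
Erikson vs Ito: Ito wins 18–9.
Fong vs Ito: Ito wins 18–9.
No candidate beats all others: Gupta beats Jones beats Ito beats Gupta, a majority cycle.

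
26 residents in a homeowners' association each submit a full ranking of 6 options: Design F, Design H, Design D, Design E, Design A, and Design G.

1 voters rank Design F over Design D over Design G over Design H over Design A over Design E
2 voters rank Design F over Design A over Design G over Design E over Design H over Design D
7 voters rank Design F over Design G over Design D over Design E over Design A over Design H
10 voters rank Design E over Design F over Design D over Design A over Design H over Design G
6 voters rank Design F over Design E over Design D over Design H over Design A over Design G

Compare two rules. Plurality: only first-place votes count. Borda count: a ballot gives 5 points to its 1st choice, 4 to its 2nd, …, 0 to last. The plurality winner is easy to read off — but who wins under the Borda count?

Plurality first-place counts: Design F 16, Design H 0, Design D 0, Design E 10, Design A 0, Design G 0 → Design F.
Borda totals: Design F 120, Design H 26, Design D 73, Design E 92, Design A 42, Design G 37 → Design F.

Design F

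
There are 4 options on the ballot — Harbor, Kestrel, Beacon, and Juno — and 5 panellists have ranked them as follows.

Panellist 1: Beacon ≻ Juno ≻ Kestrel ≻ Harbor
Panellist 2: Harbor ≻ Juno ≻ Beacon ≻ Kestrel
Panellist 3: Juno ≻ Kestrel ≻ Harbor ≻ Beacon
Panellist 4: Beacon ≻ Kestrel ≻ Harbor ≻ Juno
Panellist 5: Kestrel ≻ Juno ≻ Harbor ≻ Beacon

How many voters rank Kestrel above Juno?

2

Ballots ranking Kestrel above Juno: 2.
Ballots ranking Juno above Kestrel: 3.
So 2 of 5 voters prefer Kestrel to Juno.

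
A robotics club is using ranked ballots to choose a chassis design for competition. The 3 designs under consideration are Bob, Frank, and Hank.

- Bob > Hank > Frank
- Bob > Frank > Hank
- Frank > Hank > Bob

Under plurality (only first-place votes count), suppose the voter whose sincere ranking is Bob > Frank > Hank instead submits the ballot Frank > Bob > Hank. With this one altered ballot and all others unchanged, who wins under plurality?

First-place totals with the altered ballot: Bob 1, Frank 2, Hank 0.
The switch changes the winner from Bob to Frank.

Frank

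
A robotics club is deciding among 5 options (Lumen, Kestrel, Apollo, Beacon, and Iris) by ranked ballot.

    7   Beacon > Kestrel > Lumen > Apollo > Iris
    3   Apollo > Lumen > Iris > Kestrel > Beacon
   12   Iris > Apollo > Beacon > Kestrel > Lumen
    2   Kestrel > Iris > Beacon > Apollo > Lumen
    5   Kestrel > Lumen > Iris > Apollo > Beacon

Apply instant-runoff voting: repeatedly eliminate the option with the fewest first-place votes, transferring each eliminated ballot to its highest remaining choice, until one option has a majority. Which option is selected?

Iris

Round 1: Iris 12, Kestrel 7, Beacon 7, Apollo 3, Lumen 0. Lumen has the fewest and is eliminated.
Round 2: Iris 12, Kestrel 7, Beacon 7, Apollo 3. Apollo has the fewest and is eliminated.
Round 3: Iris 15, Kestrel 7, Beacon 7. Iris has a majority.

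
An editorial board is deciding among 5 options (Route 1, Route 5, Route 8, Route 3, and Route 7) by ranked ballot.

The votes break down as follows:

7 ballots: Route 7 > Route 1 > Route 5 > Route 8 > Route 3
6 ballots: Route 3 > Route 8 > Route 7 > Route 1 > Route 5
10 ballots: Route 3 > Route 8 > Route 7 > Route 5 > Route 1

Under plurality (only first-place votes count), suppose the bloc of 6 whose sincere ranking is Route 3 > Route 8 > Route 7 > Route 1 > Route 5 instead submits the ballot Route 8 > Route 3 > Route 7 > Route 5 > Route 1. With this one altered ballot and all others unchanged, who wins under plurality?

Route 3

First-place totals with the altered ballot: Route 1 0, Route 5 0, Route 8 6, Route 3 10, Route 7 7.
The winner is unchanged: still Route 3.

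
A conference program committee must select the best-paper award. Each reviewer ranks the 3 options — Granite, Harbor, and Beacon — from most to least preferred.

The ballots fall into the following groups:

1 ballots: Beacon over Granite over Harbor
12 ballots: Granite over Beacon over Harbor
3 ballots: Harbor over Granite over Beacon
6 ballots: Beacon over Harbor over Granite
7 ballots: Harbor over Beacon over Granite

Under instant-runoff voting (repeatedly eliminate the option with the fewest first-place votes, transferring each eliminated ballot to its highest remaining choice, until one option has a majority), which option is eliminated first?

Round 1: Granite 12, Harbor 10, Beacon 7. Beacon has the fewest and is eliminated.
Round 2: Harbor 16, Granite 13. Harbor has a majority.

Beacon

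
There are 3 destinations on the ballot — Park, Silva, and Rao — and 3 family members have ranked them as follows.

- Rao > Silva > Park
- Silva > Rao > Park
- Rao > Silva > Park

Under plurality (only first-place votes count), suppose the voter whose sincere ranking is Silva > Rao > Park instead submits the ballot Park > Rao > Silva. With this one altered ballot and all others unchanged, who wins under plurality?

Rao

First-place totals with the altered ballot: Park 1, Silva 0, Rao 2.
The winner is unchanged: still Rao.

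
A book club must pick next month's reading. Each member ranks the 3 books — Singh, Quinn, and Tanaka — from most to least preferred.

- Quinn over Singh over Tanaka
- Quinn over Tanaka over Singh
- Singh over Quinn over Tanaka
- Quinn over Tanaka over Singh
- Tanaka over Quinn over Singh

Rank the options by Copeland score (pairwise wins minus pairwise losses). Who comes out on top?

Pairwise results:
  Singh vs Quinn: Quinn wins 4–1.
  Singh vs Tanaka: Tanaka wins 3–2.
  Quinn vs Tanaka: Quinn wins 4–1.
Copeland scores (wins − losses):
  Singh: 0 − 2 = -2
  Quinn: 2 − 0 = 2
  Tanaka: 1 − 1 = 0
Quinn has the best Copeland score.

Quinn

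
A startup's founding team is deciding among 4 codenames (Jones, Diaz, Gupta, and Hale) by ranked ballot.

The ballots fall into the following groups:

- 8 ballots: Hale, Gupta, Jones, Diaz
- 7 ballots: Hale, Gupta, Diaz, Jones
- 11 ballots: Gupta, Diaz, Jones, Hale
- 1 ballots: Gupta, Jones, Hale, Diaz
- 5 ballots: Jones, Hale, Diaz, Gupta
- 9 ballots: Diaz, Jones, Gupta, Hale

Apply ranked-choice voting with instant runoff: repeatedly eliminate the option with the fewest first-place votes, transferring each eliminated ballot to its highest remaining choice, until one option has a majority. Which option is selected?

Round 1: Hale 15, Gupta 12, Diaz 9, Jones 5. Jones has the fewest and is eliminated.
Round 2: Hale 20, Gupta 12, Diaz 9. Diaz has the fewest and is eliminated.
Round 3: Gupta 21, Hale 20. Gupta has a majority.

Gupta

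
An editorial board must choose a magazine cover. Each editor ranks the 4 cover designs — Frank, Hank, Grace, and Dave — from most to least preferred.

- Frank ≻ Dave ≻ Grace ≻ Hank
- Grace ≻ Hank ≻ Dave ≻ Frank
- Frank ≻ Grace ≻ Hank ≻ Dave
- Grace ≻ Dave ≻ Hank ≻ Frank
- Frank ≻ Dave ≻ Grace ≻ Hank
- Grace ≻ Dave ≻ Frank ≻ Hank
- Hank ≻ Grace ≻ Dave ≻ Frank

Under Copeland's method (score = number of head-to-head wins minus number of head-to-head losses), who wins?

Pairwise results:
  Frank vs Hank: Frank wins 4–3.
  Frank vs Grace: Grace wins 4–3.
  Frank vs Dave: Dave wins 4–3.
  Hank vs Grace: Grace wins 6–1.
  Hank vs Dave: Dave wins 4–3.
  Grace vs Dave: Grace wins 5–2.
Copeland scores (wins − losses):
  Frank: 1 − 2 = -1
  Hank: 0 − 3 = -3
  Grace: 3 − 0 = 3
  Dave: 2 − 1 = 1
Grace has the best Copeland score.

Grace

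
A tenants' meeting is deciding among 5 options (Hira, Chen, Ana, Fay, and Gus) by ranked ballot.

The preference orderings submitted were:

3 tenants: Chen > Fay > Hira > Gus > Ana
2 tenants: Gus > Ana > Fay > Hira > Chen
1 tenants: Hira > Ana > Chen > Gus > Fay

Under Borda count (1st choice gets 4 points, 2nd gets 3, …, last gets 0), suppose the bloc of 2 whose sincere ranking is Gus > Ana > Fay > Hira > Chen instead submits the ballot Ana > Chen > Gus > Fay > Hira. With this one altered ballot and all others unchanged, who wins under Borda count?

Chen

Borda totals with the altered ballot: Hira 10, Chen 20, Ana 11, Fay 11, Gus 8.
The winner is unchanged: still Chen.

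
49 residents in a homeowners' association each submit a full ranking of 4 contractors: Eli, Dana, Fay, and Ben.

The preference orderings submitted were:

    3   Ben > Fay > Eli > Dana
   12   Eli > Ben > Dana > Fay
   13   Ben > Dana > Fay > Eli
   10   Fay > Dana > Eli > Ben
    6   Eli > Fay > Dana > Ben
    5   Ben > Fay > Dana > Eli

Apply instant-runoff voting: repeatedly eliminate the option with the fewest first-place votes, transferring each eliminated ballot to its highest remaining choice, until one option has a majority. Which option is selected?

Eli

Round 1: Ben 21, Eli 18, Fay 10, Dana 0. Dana has the fewest and is eliminated.
Round 2: Ben 21, Eli 18, Fay 10. Fay has the fewest and is eliminated.
Round 3: Eli 28, Ben 21. Eli has a majority.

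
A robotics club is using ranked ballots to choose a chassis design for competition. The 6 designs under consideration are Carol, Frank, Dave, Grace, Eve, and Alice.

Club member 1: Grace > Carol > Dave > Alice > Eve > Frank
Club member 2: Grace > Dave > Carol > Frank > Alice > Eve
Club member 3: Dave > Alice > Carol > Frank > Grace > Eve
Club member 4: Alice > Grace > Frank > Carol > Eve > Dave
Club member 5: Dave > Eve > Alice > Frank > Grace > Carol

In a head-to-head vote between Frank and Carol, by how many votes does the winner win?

Ballots ranking Frank above Carol: 2.
Ballots ranking Carol above Frank: 3.
Carol wins 3–2, a margin of 1.

1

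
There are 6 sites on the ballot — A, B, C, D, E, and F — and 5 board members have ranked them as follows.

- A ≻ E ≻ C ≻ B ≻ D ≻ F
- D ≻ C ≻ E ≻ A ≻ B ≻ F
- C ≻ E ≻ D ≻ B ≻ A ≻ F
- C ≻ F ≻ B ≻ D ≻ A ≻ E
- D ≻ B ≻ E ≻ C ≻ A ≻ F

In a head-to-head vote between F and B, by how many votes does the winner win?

Ballots ranking F above B: 1.
Ballots ranking B above F: 4.
B wins 4–1, a margin of 3.

3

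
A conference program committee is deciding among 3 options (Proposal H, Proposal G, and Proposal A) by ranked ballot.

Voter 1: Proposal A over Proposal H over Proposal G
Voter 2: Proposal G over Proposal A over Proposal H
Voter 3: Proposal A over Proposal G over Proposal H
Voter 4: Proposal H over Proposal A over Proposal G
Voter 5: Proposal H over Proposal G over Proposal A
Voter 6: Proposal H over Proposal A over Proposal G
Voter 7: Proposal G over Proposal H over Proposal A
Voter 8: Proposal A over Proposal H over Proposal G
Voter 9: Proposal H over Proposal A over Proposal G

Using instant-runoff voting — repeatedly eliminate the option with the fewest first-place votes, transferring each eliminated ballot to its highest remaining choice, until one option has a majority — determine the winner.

Round 1: Proposal H 4, Proposal A 3, Proposal G 2. Proposal G has the fewest and is eliminated.
Round 2: Proposal H 5, Proposal A 4. Proposal H has a majority.

Proposal H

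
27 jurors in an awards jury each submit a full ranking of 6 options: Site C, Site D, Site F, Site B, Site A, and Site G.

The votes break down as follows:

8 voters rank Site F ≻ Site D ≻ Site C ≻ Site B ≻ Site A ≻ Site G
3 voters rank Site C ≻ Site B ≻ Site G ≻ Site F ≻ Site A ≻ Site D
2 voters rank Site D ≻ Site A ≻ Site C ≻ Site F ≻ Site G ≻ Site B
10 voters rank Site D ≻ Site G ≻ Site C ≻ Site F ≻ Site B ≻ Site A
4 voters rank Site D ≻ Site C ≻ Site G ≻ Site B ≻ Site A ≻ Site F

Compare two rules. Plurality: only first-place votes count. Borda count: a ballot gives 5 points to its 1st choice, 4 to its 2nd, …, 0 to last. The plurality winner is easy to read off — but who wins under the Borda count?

Site D

Plurality first-place counts: Site C 3, Site D 16, Site F 8, Site B 0, Site A 0, Site G 0 → Site D.
Borda totals: Site C 91, Site D 112, Site F 70, Site B 46, Site A 23, Site G 63 → Site D.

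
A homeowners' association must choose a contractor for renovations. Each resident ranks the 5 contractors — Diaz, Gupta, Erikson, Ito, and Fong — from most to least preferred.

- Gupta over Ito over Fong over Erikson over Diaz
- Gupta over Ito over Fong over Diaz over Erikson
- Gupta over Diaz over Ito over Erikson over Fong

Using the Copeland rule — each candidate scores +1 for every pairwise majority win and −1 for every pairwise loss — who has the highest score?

Pairwise results:
  Diaz vs Gupta: Gupta wins 3–0.
  Diaz vs Erikson: Diaz wins 2–1.
  Diaz vs Ito: Ito wins 2–1.
  Diaz vs Fong: Fong wins 2–1.
  Gupta vs Erikson: Gupta wins 3–0.
  Gupta vs Ito: Gupta wins 3–0.
  Gupta vs Fong: Gupta wins 3–0.
  Erikson vs Ito: Ito wins 3–0.
  Erikson vs Fong: Fong wins 2–1.
  Ito vs Fong: Ito wins 3–0.
Copeland scores (wins − losses):
  Diaz: 1 − 3 = -2
  Gupta: 4 − 0 = 4
  Erikson: 0 − 4 = -4
  Ito: 3 − 1 = 2
  Fong: 2 − 2 = 0
Gupta has the best Copeland score.

Gupta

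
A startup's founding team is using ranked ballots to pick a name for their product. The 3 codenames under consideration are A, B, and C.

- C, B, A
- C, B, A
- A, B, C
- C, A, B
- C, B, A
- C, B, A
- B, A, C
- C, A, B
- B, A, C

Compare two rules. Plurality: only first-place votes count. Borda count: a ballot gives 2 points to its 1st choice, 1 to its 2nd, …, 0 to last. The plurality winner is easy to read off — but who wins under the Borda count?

C

Plurality first-place counts: A 1, B 2, C 6 → C.
Borda totals: A 6, B 9, C 12 → C.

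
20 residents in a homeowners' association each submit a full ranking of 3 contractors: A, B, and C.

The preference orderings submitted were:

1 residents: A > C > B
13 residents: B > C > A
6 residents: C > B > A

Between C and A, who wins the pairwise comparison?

Ballots ranking C above A: 13+6 = 19.
Ballots ranking A above C: 1.
C wins the head-to-head, 19–1.

C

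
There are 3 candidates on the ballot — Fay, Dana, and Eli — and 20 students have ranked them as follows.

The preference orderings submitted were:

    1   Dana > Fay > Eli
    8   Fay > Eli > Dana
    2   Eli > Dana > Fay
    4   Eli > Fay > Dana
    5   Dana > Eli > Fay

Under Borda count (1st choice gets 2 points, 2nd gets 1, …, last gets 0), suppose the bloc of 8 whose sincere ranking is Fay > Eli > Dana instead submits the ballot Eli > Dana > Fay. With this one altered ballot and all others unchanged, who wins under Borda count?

Eli

Borda totals with the altered ballot: Fay 5, Dana 22, Eli 33.
The winner is unchanged: still Eli.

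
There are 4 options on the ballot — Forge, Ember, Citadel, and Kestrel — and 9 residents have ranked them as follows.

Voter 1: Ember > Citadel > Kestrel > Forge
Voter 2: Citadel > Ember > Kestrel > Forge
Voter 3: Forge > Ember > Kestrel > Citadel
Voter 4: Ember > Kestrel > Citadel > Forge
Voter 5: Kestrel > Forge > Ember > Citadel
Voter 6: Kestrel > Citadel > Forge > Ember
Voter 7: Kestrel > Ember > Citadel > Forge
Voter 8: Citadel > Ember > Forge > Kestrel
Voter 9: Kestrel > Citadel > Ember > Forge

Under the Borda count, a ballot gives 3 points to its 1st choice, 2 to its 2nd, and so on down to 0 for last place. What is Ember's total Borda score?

16

Borda scores:
  Forge: 0 + 0 + 3 + 0 + 2 + 1 + 0 + 1 + 0 = 7
  Ember: 3 + 2 + 2 + 3 + 1 + 0 + 2 + 2 + 1 = 16
  Citadel: 2 + 3 + 0 + 1 + 0 + 2 + 1 + 3 + 2 = 14
  Kestrel: 1 + 1 + 1 + 2 + 3 + 3 + 3 + 0 + 3 = 17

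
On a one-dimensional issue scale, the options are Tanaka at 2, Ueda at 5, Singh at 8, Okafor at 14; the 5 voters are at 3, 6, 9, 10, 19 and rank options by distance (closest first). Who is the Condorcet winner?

With single-peaked preferences on a line, the Condorcet winner is the candidate closest to the median voter.
The median voter (position 9) is closest to Singh at 8.
Check: Singh vs Tanaka — voters closer to Singh: 4 of 5.

Singh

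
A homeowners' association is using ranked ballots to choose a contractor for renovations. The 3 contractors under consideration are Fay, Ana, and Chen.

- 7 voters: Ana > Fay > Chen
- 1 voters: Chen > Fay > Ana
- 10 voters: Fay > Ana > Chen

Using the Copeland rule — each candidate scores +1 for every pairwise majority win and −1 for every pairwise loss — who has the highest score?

Fay

Pairwise results:
  Fay vs Ana: Fay wins 11–7.
  Fay vs Chen: Fay wins 17–1.
  Ana vs Chen: Ana wins 17–1.
Copeland scores (wins − losses):
  Fay: 2 − 0 = 2
  Ana: 1 − 1 = 0
  Chen: 0 − 2 = -2
Fay has the best Copeland score.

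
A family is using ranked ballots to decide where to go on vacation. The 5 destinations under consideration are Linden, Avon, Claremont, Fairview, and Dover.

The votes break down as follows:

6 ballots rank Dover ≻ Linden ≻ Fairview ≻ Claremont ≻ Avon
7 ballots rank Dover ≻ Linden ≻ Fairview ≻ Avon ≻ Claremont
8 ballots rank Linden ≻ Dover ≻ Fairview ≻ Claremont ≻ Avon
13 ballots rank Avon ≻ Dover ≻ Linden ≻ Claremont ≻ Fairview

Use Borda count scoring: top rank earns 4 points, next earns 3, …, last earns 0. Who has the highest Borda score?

Dover

Borda scores:
  Linden: 6·3 + 7·3 + 8·4 + 13·2 = 97
  Avon: 6·0 + 7·1 + 8·0 + 13·4 = 59
  Claremont: 6·1 + 7·0 + 8·1 + 13·1 = 27
  Fairview: 6·2 + 7·2 + 8·2 + 13·0 = 42
  Dover: 6·4 + 7·4 + 8·3 + 13·3 = 115
Dover has the highest total.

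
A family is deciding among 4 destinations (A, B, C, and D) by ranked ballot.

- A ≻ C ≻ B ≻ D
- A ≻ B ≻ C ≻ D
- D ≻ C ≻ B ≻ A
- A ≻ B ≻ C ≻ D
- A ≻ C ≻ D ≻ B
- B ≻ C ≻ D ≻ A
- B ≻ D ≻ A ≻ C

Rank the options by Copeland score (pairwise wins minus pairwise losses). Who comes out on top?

A

Pairwise results:
  A vs B: A wins 4–3.
  A vs C: A wins 5–2.
  A vs D: A wins 4–3.
  B vs C: B wins 4–3.
  B vs D: B wins 5–2.
  C vs D: C wins 5–2.
Copeland scores (wins − losses):
  A: 3 − 0 = 3
  B: 2 − 1 = 1
  C: 1 − 2 = -1
  D: 0 − 3 = -3
A has the best Copeland score.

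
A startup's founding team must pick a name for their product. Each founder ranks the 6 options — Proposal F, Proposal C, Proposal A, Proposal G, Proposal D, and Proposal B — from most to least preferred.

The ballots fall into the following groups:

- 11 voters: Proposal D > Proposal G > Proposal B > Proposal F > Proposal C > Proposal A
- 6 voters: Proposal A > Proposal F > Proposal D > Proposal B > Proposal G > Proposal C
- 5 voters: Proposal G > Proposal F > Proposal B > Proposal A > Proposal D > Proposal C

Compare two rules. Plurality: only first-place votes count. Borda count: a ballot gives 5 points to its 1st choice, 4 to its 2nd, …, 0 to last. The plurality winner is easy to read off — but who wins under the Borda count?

Plurality first-place counts: Proposal F 0, Proposal C 0, Proposal A 6, Proposal G 5, Proposal D 11, Proposal B 0 → Proposal D.
Borda totals: Proposal F 66, Proposal C 11, Proposal A 40, Proposal G 75, Proposal D 78, Proposal B 60 → Proposal D.

Proposal D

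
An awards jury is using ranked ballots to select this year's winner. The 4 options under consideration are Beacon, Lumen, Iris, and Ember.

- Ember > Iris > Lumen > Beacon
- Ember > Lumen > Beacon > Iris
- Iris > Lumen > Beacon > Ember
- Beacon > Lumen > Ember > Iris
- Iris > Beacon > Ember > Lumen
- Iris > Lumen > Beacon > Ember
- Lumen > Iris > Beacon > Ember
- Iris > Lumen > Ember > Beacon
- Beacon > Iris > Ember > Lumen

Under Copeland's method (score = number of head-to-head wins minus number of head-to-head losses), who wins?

Pairwise results:
  Beacon vs Lumen: Lumen wins 6–3.
  Beacon vs Iris: Iris wins 6–3.
  Beacon vs Ember: Beacon wins 6–3.
  Lumen vs Iris: Iris wins 6–3.
  Lumen vs Ember: Lumen wins 5–4.
  Iris vs Ember: Iris wins 6–3.
Copeland scores (wins − losses):
  Beacon: 1 − 2 = -1
  Lumen: 2 − 1 = 1
  Iris: 3 − 0 = 3
  Ember: 0 − 3 = -3
Iris has the best Copeland score.

Iris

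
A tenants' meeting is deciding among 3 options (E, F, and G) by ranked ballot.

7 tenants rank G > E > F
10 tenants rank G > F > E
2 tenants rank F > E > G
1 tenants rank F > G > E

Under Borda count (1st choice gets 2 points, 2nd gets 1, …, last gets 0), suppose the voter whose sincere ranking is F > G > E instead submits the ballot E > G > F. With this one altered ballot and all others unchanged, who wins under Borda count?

Borda totals with the altered ballot: E 11, F 14, G 35.
The winner is unchanged: still G.

G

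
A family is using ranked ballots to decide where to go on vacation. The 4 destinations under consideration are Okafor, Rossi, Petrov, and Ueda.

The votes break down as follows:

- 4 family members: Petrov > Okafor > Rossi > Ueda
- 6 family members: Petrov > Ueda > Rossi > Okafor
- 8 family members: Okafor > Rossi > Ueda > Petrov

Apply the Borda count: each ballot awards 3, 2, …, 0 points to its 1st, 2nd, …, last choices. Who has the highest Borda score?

Borda scores:
  Okafor: 4·2 + 6·0 + 8·3 = 32
  Rossi: 4·1 + 6·1 + 8·2 = 26
  Petrov: 4·3 + 6·3 + 8·0 = 30
  Ueda: 4·0 + 6·2 + 8·1 = 20
Okafor has the highest total.

Okafor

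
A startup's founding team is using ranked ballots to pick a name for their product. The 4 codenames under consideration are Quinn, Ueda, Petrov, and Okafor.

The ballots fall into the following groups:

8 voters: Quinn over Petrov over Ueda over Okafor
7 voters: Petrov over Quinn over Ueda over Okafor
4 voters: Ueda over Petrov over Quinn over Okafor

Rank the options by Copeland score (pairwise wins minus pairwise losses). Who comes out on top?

Petrov

Pairwise results:
  Quinn vs Ueda: Quinn wins 15–4.
  Quinn vs Petrov: Petrov wins 11–8.
  Quinn vs Okafor: Quinn wins 19–0.
  Ueda vs Petrov: Petrov wins 15–4.
  Ueda vs Okafor: Ueda wins 19–0.
  Petrov vs Okafor: Petrov wins 19–0.
Copeland scores (wins − losses):
  Quinn: 2 − 1 = 1
  Ueda: 1 − 2 = -1
  Petrov: 3 − 0 = 3
  Okafor: 0 − 3 = -3
Petrov has the best Copeland score.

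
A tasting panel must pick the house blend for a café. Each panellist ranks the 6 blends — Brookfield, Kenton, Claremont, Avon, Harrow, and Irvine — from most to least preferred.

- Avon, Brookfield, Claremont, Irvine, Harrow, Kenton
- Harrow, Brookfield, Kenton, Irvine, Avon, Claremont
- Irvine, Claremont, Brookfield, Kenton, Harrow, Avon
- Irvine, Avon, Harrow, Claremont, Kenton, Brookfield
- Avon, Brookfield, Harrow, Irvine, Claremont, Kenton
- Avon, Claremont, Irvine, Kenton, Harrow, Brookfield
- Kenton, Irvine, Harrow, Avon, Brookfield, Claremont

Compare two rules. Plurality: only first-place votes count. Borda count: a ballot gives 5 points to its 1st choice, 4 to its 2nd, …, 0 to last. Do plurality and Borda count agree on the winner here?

No

Plurality first-place counts: Brookfield 0, Kenton 1, Claremont 0, Avon 3, Harrow 1, Irvine 2 → Avon.
Borda totals: Brookfield 16, Kenton 13, Claremont 14, Avon 22, Harrow 17, Irvine 23 → Irvine.
The two rules disagree: plurality picks Avon, Borda picks Irvine.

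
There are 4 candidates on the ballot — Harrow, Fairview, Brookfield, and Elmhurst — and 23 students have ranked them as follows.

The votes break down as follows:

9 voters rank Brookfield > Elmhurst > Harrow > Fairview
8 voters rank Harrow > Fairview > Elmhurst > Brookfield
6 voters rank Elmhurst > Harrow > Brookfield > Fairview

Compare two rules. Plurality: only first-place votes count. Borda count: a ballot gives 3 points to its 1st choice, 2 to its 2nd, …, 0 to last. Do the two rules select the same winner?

No

Plurality first-place counts: Harrow 8, Fairview 0, Brookfield 9, Elmhurst 6 → Brookfield.
Borda totals: Harrow 45, Fairview 16, Brookfield 33, Elmhurst 44 → Harrow.
The two rules disagree: plurality picks Brookfield, Borda picks Harrow.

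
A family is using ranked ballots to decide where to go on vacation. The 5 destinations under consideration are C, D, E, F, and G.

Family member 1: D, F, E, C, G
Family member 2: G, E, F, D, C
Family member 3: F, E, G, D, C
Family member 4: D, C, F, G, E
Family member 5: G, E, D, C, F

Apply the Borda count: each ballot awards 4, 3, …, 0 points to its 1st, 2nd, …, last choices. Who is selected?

D

Borda scores:
  C: 1 + 0 + 0 + 3 + 1 = 5
  D: 4 + 1 + 1 + 4 + 2 = 12
  E: 2 + 3 + 3 + 0 + 3 = 11
  F: 3 + 2 + 4 + 2 + 0 = 11
  G: 0 + 4 + 2 + 1 + 4 = 11
D has the highest total.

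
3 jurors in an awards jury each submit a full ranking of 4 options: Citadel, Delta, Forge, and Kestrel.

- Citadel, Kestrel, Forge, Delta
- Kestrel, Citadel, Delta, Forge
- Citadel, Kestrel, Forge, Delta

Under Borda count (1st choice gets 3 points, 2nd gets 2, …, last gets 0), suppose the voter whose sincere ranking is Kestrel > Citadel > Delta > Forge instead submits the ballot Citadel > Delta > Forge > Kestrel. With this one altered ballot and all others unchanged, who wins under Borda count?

Borda totals with the altered ballot: Citadel 9, Delta 2, Forge 3, Kestrel 4.
The winner is unchanged: still Citadel.

Citadel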